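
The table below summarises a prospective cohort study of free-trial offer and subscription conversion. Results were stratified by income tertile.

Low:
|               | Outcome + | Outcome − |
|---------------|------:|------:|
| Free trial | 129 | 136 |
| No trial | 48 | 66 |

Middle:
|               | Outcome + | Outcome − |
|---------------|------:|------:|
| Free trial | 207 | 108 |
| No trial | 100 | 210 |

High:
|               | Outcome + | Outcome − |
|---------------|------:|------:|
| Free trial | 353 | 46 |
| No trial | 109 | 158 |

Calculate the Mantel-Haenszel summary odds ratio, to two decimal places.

4.18

OR_MH = Σ(aᵢdᵢ/nᵢ) / Σ(bᵢcᵢ/nᵢ), where nᵢ is the stratum total.
Stratum 1 (Low): n = 379; a·d/n = 129·66/379 = 22.4644; b·c/n = 136·48/379 = 17.2243
Stratum 2 (Middle): n = 625; a·d/n = 207·210/625 = 69.5520; b·c/n = 108·100/625 = 17.2800
Stratum 3 (High): n = 666; a·d/n = 353·158/666 = 83.7447; b·c/n = 46·109/666 = 7.5285
OR_MH = (22.4644 + 69.5520 + 83.7447) / (17.2243 + 17.2800 + 7.5285) = 175.7611 / 42.0328 = 4.18152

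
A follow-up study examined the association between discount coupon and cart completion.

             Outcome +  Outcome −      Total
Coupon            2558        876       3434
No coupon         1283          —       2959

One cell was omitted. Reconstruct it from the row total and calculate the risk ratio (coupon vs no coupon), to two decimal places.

The missing cell is in the unexposed row: 2959 − 1283 = 1676.
So a = 2558, b = 876, c = 1283, d = 1676.
RR = [a/(a+b)] / [c/(c+d)] = (2558/3434) / (1283/2959) = 0.74490/0.43359 = 1.71798

1.72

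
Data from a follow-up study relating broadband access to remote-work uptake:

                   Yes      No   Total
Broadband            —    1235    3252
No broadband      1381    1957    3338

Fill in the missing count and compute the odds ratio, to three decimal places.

2.314

The missing cell is in the exposed row: 3252 − 1235 = 2017.
So a = 2017, b = 1235, c = 1381, d = 1957.
OR = (a·d)/(b·c) = (2017 × 1957) / (1235 × 1381) = 3947269 / 1705535 = 2.31439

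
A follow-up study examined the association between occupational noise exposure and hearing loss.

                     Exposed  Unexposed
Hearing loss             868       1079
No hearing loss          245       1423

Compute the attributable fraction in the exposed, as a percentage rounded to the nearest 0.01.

Reading the table with exposure as columns: a = 868 (Exposed, case), b = 245 (Exposed, non-case), c = 1079 (Unexposed, case), d = 1423.
Risk in exposed = 868/1113 = 0.77987; risk in unexposed = 1079/2502 = 0.43125.
RR = 0.77987/0.43125 = 1.80838
AR% = (RR − 1)/RR × 100 = (1.80838 − 1)/1.80838 × 100 = 44.7020%

44.70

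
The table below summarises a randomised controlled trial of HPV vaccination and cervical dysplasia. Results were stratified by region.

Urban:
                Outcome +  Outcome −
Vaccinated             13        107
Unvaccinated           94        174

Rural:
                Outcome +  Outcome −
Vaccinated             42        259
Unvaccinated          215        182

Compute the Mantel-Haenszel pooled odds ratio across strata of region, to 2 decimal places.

0.16

OR_MH = Σ(aᵢdᵢ/nᵢ) / Σ(bᵢcᵢ/nᵢ), where nᵢ is the stratum total.
Stratum 1 (Urban): n = 388; a·d/n = 13·174/388 = 5.8299; b·c/n = 107·94/388 = 25.9227
Stratum 2 (Rural): n = 698; a·d/n = 42·182/698 = 10.9513; b·c/n = 259·215/698 = 79.7779
OR_MH = (5.8299 + 10.9513) / (25.9227 + 79.7779) = 16.7812 / 105.7006 = 0.15876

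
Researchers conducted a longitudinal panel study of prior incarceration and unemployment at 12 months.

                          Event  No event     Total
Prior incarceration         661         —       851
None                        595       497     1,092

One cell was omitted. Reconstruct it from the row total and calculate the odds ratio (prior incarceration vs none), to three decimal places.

2.906

The missing cell is in the exposed row: 851 − 661 = 190.
So a = 661, b = 190, c = 595, d = 497.
OR = (a·d)/(b·c) = (661 × 497) / (190 × 595) = 328517 / 113050 = 2.90594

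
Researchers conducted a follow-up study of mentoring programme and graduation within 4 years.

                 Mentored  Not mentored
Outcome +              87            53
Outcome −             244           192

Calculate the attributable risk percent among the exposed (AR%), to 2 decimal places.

17.70

Reading the table with exposure as columns: a = 87 (Mentored, case), b = 244 (Mentored, non-case), c = 53 (Not mentored, case), d = 192.
Risk in exposed = 87/331 = 0.26284; risk in unexposed = 53/245 = 0.21633.
RR = 0.26284/0.21633 = 1.21501
AR% = (RR − 1)/RR × 100 = (1.21501 − 1)/1.21501 × 100 = 17.6965%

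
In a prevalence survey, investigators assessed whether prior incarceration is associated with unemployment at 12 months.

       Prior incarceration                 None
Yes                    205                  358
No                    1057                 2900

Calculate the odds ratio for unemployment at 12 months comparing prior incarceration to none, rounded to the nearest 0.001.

Reading the table with exposure as columns: a = 205 (Prior incarceration, case), b = 1057 (Prior incarceration, non-case), c = 358 (None, case), d = 2900.
OR = (a·d)/(b·c) = (205 × 2900) / (1057 × 358) = 594500 / 378406 = 1.57106
The odds of unemployment at 12 months are about 1.57 times as high in the prior incarceration group.

1.571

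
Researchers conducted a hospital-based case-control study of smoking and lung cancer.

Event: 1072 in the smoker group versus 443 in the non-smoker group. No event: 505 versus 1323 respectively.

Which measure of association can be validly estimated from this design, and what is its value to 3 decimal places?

6.340

From the description: a = 1072, b = 505, c = 443, d = 1323.
This is a hospital-based case-control study: participants were sampled on outcome status, so risks in the source population cannot be estimated directly — relative risk is not valid here. The odds ratio is the appropriate measure.
OR = (a·d)/(b·c) = (1072 × 1323) / (505 × 443) = 1418256 / 223715 = 6.33957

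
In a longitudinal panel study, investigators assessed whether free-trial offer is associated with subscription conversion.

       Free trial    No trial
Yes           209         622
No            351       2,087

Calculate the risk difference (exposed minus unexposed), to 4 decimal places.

0.1436

Reading the table with exposure as columns: a = 209 (Free trial, case), b = 351 (Free trial, non-case), c = 622 (No trial, case), d = 2087.
Risk in exposed = 209/560 = 0.373214; risk in unexposed = 622/2709 = 0.229605.
Risk difference = 0.373214 − 0.229605 = 0.143609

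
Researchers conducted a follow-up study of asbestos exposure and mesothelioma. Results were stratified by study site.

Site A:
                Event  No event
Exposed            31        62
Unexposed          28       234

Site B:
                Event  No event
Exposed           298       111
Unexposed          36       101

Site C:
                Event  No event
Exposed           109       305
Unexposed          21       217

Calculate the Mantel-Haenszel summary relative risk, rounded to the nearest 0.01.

2.89

RR_MH = Σ(aᵢ·n₀ᵢ/nᵢ) / Σ(cᵢ·n₁ᵢ/nᵢ), with n₁ᵢ = aᵢ+bᵢ (exposed), n₀ᵢ = cᵢ+dᵢ (unexposed), nᵢ = n₁ᵢ+n₀ᵢ.
Stratum 1 (Site A): n₁ = 93, n₀ = 262, n = 355; a·n₀/n = 31·262/355 = 22.8789; c·n₁/n = 28·93/355 = 7.3352
Stratum 2 (Site B): n₁ = 409, n₀ = 137, n = 546; a·n₀/n = 298·137/546 = 74.7729; c·n₁/n = 36·409/546 = 26.9670
Stratum 3 (Site C): n₁ = 414, n₀ = 238, n = 652; a·n₀/n = 109·238/652 = 39.7883; c·n₁/n = 21·414/652 = 13.3344
RR_MH = (22.8789 + 74.7729 + 39.7883) / (7.3352 + 26.9670 + 13.3344) = 137.4401 / 47.6366 = 2.88518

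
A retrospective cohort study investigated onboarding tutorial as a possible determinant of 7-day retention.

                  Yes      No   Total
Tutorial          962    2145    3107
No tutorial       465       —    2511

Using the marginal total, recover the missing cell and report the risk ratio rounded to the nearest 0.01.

The missing cell is in the unexposed row: 2511 − 465 = 2046.
So a = 962, b = 2145, c = 465, d = 2046.
RR = [a/(a+b)] / [c/(c+d)] = (962/3107) / (465/2511) = 0.30962/0.18519 = 1.67197

1.67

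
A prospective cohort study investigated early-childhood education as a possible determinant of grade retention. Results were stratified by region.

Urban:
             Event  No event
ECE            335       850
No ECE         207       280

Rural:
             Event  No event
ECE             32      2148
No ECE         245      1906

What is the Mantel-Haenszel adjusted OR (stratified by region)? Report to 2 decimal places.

0.31

OR_MH = Σ(aᵢdᵢ/nᵢ) / Σ(bᵢcᵢ/nᵢ), where nᵢ is the stratum total.
Stratum 1 (Urban): n = 1672; a·d/n = 335·280/1672 = 56.1005; b·c/n = 850·207/1672 = 105.2333
Stratum 2 (Rural): n = 4331; a·d/n = 32·1906/4331 = 14.0827; b·c/n = 2148·245/4331 = 121.5100
OR_MH = (56.1005 + 14.0827) / (105.2333 + 121.5100) = 70.1831 / 226.7433 = 0.30953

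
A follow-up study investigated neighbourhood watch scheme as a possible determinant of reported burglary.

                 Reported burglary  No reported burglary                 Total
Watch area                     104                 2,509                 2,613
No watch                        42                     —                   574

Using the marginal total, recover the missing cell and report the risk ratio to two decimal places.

The missing cell is in the unexposed row: 574 − 42 = 532.
So a = 104, b = 2509, c = 42, d = 532.
RR = [a/(a+b)] / [c/(c+d)] = (104/2613) / (42/574) = 0.03980/0.07317 = 0.54395

0.54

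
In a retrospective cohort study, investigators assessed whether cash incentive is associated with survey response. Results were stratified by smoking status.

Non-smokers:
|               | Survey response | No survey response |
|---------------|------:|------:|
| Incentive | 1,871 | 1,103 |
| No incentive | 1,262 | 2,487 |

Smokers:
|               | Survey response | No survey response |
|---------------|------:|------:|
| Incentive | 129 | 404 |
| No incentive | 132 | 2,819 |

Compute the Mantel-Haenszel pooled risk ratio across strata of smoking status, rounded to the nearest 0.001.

1.993

RR_MH = Σ(aᵢ·n₀ᵢ/nᵢ) / Σ(cᵢ·n₁ᵢ/nᵢ), with n₁ᵢ = aᵢ+bᵢ (exposed), n₀ᵢ = cᵢ+dᵢ (unexposed), nᵢ = n₁ᵢ+n₀ᵢ.
Stratum 1 (Non-smokers): n₁ = 2974, n₀ = 3749, n = 6723; a·n₀/n = 1871·3749/6723 = 1043.3406; c·n₁/n = 1262·2974/6723 = 558.2609
Stratum 2 (Smokers): n₁ = 533, n₀ = 2951, n = 3484; a·n₀/n = 129·2951/3484 = 109.2649; c·n₁/n = 132·533/3484 = 20.1940
RR_MH = (1043.3406 + 109.2649) / (558.2609 + 20.1940) = 1152.6055 / 578.4549 = 1.99256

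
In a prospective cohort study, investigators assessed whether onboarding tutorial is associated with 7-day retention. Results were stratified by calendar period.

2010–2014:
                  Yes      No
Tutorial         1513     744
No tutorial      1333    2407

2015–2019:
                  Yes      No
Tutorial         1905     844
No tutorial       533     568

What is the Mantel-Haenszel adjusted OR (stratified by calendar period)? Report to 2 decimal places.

3.15

OR_MH = Σ(aᵢdᵢ/nᵢ) / Σ(bᵢcᵢ/nᵢ), where nᵢ is the stratum total.
Stratum 1 (2010–2014): n = 5997; a·d/n = 1513·2407/5997 = 607.2688; b·c/n = 744·1333/5997 = 165.3747
Stratum 2 (2015–2019): n = 3850; a·d/n = 1905·568/3850 = 281.0494; b·c/n = 844·533/3850 = 116.8447
OR_MH = (607.2688 + 281.0494) / (165.3747 + 116.8447) = 888.3182 / 282.2194 = 3.14762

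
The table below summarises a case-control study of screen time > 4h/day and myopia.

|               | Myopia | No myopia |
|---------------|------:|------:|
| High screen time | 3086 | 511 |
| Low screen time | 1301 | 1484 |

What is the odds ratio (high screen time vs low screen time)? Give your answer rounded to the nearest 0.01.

Cells: a = 3086, b = 511, c = 1301, d = 1484.
OR = (a·d)/(b·c) = (3086 × 1484) / (511 × 1301) = 4579624 / 664811 = 6.88861
The odds of myopia are about 6.89 times as high in the high screen time group.

6.89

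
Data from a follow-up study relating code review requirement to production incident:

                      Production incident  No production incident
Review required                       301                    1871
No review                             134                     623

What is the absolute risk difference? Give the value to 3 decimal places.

Cells: a = 301, b = 1871, c = 134, d = 623.
Risk in exposed = 301/2172 = 0.138582; risk in unexposed = 134/757 = 0.177015.
Risk difference = 0.138582 − 0.177015 = -0.038433

-0.038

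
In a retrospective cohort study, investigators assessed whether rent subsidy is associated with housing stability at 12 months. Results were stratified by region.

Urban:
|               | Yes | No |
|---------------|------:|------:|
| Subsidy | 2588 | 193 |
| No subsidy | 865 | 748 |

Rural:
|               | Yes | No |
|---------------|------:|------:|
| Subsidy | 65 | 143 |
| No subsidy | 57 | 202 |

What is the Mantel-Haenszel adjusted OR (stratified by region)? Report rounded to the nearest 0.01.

8.45

OR_MH = Σ(aᵢdᵢ/nᵢ) / Σ(bᵢcᵢ/nᵢ), where nᵢ is the stratum total.
Stratum 1 (Urban): n = 4394; a·d/n = 2588·748/4394 = 440.5608; b·c/n = 193·865/4394 = 37.9939
Stratum 2 (Rural): n = 467; a·d/n = 65·202/467 = 28.1156; b·c/n = 143·57/467 = 17.4540
OR_MH = (440.5608 + 28.1156) / (37.9939 + 17.4540) = 468.6764 / 55.4478 = 8.45257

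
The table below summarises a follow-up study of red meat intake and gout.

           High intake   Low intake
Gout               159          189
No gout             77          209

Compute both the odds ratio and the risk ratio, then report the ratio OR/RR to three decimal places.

1.609

Reading the table with exposure as columns: a = 159 (High intake, case), b = 77 (High intake, non-case), c = 189 (Low intake, case), d = 209.
OR = (159·209)/(77·189) = 33231/14553 = 2.28345
Risk in exposed = 159/236 = 0.67373; risk in unexposed = 189/398 = 0.47487; RR = 1.41875
OR/RR = 2.28345 / 1.41875 = 1.60948
The outcome is not rare, so the OR lies further from 1 than the RR.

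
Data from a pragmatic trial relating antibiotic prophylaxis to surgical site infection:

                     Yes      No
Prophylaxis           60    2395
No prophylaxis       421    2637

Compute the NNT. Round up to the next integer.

Risk in treated group = 60/2455 = 0.02444; risk in control = 421/3058 = 0.13767.
Absolute risk reduction = 0.13767 − 0.02444 = 0.11323
NNT = 1 / ARR = 1 / 0.11323 = 8.831 → round up → 9

9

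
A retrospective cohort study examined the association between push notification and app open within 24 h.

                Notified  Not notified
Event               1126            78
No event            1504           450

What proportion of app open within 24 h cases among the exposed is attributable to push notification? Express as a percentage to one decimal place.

Reading the table with exposure as columns: a = 1126 (Notified, case), b = 1504 (Notified, non-case), c = 78 (Not notified, case), d = 450.
Risk in exposed = 1126/2630 = 0.42814; risk in unexposed = 78/528 = 0.14773.
RR = 0.42814/0.14773 = 2.89816
AR% = (RR − 1)/RR × 100 = (2.89816 − 1)/2.89816 × 100 = 65.4953%

65.5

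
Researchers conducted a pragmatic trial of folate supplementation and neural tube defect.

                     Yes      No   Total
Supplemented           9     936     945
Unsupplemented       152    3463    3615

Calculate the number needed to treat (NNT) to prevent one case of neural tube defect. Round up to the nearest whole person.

31

Risk in treated group = 9/945 = 0.00952; risk in control = 152/3615 = 0.04205.
Absolute risk reduction = 0.04205 − 0.00952 = 0.03252
NNT = 1 / ARR = 1 / 0.03252 = 30.747 → round up → 31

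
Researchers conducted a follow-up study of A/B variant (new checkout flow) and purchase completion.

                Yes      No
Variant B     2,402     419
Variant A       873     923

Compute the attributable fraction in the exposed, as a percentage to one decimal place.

42.9

Cells: a = 2402, b = 419, c = 873, d = 923.
Risk in exposed = 2402/2821 = 0.85147; risk in unexposed = 873/1796 = 0.48608.
RR = 0.85147/0.48608 = 1.75171
AR% = (RR − 1)/RR × 100 = (1.75171 − 1)/1.75171 × 100 = 42.9129%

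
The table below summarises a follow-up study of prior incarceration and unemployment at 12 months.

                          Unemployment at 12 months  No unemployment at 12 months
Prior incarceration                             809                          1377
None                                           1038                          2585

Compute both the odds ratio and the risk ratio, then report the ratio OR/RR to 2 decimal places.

Cells: a = 809, b = 1377, c = 1038, d = 2585.
OR = (809·2585)/(1377·1038) = 2091265/1429326 = 1.46311
Risk in exposed = 809/2186 = 0.37008; risk in unexposed = 1038/3623 = 0.28650; RR = 1.29172
OR/RR = 1.46311 / 1.29172 = 1.13268
The outcome is not rare, so the OR lies further from 1 than the RR.

1.13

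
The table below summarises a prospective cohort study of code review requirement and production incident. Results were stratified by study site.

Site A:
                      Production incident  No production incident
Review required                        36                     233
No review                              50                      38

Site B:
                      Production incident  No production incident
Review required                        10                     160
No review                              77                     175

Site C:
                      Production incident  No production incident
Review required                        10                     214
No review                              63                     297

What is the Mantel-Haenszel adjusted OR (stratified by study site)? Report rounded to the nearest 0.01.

OR_MH = Σ(aᵢdᵢ/nᵢ) / Σ(bᵢcᵢ/nᵢ), where nᵢ is the stratum total.
Stratum 1 (Site A): n = 357; a·d/n = 36·38/357 = 3.8319; b·c/n = 233·50/357 = 32.6331
Stratum 2 (Site B): n = 422; a·d/n = 10·175/422 = 4.1469; b·c/n = 160·77/422 = 29.1943
Stratum 3 (Site C): n = 584; a·d/n = 10·297/584 = 5.0856; b·c/n = 214·63/584 = 23.0856
OR_MH = (3.8319 + 4.1469 + 5.0856) / (32.6331 + 29.1943 + 23.0856) = 13.0645 / 84.9130 = 0.15386

0.15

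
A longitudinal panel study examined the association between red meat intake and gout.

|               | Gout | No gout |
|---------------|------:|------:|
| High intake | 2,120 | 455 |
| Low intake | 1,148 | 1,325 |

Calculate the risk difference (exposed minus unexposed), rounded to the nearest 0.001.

0.359

Cells: a = 2120, b = 455, c = 1148, d = 1325.
Risk in exposed = 2120/2575 = 0.823301; risk in unexposed = 1148/2473 = 0.464214.
Risk difference = 0.823301 − 0.464214 = 0.359087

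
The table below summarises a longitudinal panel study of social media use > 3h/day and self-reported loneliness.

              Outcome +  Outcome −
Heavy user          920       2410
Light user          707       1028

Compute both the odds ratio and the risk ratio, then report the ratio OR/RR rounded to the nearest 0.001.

0.819

Cells: a = 920, b = 2410, c = 707, d = 1028.
OR = (920·1028)/(2410·707) = 945760/1703870 = 0.55507
Risk in exposed = 920/3330 = 0.27628; risk in unexposed = 707/1735 = 0.40749; RR = 0.67799
OR/RR = 0.55507 / 0.67799 = 0.81869
The outcome is not rare, so the OR lies further from 1 than the RR.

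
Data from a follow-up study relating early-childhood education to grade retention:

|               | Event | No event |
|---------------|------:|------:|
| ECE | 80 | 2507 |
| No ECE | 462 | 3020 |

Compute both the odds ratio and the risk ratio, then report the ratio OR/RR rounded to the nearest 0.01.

0.89

Cells: a = 80, b = 2507, c = 462, d = 3020.
OR = (80·3020)/(2507·462) = 241600/1158234 = 0.20859
Risk in exposed = 80/2587 = 0.03092; risk in unexposed = 462/3482 = 0.13268; RR = 0.23307
OR/RR = 0.20859 / 0.23307 = 0.89499
The outcome is not rare, so the OR lies further from 1 than the RR.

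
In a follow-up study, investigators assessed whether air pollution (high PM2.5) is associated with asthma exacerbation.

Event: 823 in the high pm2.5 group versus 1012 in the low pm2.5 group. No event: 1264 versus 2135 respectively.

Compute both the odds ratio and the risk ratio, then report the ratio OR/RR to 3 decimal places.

1.120

From the description: a = 823, b = 1264, c = 1012, d = 2135.
OR = (823·2135)/(1264·1012) = 1757105/1279168 = 1.37363
Risk in exposed = 823/2087 = 0.39435; risk in unexposed = 1012/3147 = 0.32158; RR = 1.22629
OR/RR = 1.37363 / 1.22629 = 1.12015
The outcome is not rare, so the OR lies further from 1 than the RR.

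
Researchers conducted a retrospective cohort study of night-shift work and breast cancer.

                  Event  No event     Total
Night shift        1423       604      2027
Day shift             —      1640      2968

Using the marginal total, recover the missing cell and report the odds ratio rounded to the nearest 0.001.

2.909

The missing cell is in the unexposed row: 2968 − 1640 = 1328.
So a = 1423, b = 604, c = 1328, d = 1640.
OR = (a·d)/(b·c) = (1423 × 1640) / (604 × 1328) = 2333720 / 802112 = 2.90947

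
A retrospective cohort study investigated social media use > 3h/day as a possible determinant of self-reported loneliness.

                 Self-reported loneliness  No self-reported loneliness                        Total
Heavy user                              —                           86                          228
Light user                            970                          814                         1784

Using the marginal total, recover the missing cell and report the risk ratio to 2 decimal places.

1.15

The missing cell is in the exposed row: 228 − 86 = 142.
So a = 142, b = 86, c = 970, d = 814.
RR = [a/(a+b)] / [c/(c+d)] = (142/228) / (970/1784) = 0.62281/0.54372 = 1.14545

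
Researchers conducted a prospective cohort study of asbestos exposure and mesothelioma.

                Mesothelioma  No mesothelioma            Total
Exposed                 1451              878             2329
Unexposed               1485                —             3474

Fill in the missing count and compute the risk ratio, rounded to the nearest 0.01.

1.46

The missing cell is in the unexposed row: 3474 − 1485 = 1989.
So a = 1451, b = 878, c = 1485, d = 1989.
RR = [a/(a+b)] / [c/(c+d)] = (1451/2329) / (1485/3474) = 0.62301/0.42746 = 1.45748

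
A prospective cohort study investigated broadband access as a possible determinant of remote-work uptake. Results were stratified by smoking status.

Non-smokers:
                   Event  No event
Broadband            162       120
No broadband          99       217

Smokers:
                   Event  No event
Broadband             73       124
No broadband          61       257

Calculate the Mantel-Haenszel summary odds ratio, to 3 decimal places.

OR_MH = Σ(aᵢdᵢ/nᵢ) / Σ(bᵢcᵢ/nᵢ), where nᵢ is the stratum total.
Stratum 1 (Non-smokers): n = 598; a·d/n = 162·217/598 = 58.7860; b·c/n = 120·99/598 = 19.8662
Stratum 2 (Smokers): n = 515; a·d/n = 73·257/515 = 36.4291; b·c/n = 124·61/515 = 14.6874
OR_MH = (58.7860 + 36.4291) / (19.8662 + 14.6874) = 95.2151 / 34.5536 = 2.75558

2.756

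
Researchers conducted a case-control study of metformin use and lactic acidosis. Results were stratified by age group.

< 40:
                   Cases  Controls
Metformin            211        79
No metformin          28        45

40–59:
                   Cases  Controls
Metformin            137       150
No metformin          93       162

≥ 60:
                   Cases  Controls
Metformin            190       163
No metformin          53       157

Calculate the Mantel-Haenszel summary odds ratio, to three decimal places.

OR_MH = Σ(aᵢdᵢ/nᵢ) / Σ(bᵢcᵢ/nᵢ), where nᵢ is the stratum total.
Stratum 1 (< 40): n = 363; a·d/n = 211·45/363 = 26.1570; b·c/n = 79·28/363 = 6.0937
Stratum 2 (40–59): n = 542; a·d/n = 137·162/542 = 40.9483; b·c/n = 150·93/542 = 25.7380
Stratum 3 (≥ 60): n = 563; a·d/n = 190·157/563 = 52.9840; b·c/n = 163·53/563 = 15.3446
OR_MH = (26.1570 + 40.9483 + 52.9840) / (6.0937 + 25.7380 + 15.3446) = 120.0894 / 47.1763 = 2.54555

2.546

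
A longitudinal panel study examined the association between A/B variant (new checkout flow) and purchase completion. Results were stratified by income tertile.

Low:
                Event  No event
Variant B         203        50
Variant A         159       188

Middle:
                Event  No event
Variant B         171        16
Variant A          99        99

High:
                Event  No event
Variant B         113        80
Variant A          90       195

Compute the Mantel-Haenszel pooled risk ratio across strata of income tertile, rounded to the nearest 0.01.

1.80

RR_MH = Σ(aᵢ·n₀ᵢ/nᵢ) / Σ(cᵢ·n₁ᵢ/nᵢ), with n₁ᵢ = aᵢ+bᵢ (exposed), n₀ᵢ = cᵢ+dᵢ (unexposed), nᵢ = n₁ᵢ+n₀ᵢ.
Stratum 1 (Low): n₁ = 253, n₀ = 347, n = 600; a·n₀/n = 203·347/600 = 117.4017; c·n₁/n = 159·253/600 = 67.0450
Stratum 2 (Middle): n₁ = 187, n₀ = 198, n = 385; a·n₀/n = 171·198/385 = 87.9429; c·n₁/n = 99·187/385 = 48.0857
Stratum 3 (High): n₁ = 193, n₀ = 285, n = 478; a·n₀/n = 113·285/478 = 67.3745; c·n₁/n = 90·193/478 = 36.3389
RR_MH = (117.4017 + 87.9429 + 67.3745) / (67.0450 + 48.0857 + 36.3389) = 272.7190 / 151.4696 = 1.80049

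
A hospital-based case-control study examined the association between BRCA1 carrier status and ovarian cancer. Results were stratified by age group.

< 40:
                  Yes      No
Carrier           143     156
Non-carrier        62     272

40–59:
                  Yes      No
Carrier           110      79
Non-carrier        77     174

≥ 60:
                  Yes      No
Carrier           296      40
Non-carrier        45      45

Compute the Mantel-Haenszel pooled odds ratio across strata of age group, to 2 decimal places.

4.09

OR_MH = Σ(aᵢdᵢ/nᵢ) / Σ(bᵢcᵢ/nᵢ), where nᵢ is the stratum total.
Stratum 1 (< 40): n = 633; a·d/n = 143·272/633 = 61.4471; b·c/n = 156·62/633 = 15.2796
Stratum 2 (40–59): n = 440; a·d/n = 110·174/440 = 43.5000; b·c/n = 79·77/440 = 13.8250
Stratum 3 (≥ 60): n = 426; a·d/n = 296·45/426 = 31.2676; b·c/n = 40·45/426 = 4.2254
OR_MH = (61.4471 + 43.5000 + 31.2676) / (15.2796 + 13.8250 + 4.2254) = 136.2147 / 33.3300 = 4.08685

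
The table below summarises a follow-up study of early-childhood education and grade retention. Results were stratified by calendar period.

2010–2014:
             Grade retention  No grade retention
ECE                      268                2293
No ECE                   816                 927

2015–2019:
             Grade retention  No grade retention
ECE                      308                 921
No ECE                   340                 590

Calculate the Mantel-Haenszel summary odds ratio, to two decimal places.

OR_MH = Σ(aᵢdᵢ/nᵢ) / Σ(bᵢcᵢ/nᵢ), where nᵢ is the stratum total.
Stratum 1 (2010–2014): n = 4304; a·d/n = 268·927/4304 = 57.7221; b·c/n = 2293·816/4304 = 434.7323
Stratum 2 (2015–2019): n = 2159; a·d/n = 308·590/2159 = 84.1686; b·c/n = 921·340/2159 = 145.0394
OR_MH = (57.7221 + 84.1686) / (434.7323 + 145.0394) = 141.8907 / 579.7717 = 0.24474

0.24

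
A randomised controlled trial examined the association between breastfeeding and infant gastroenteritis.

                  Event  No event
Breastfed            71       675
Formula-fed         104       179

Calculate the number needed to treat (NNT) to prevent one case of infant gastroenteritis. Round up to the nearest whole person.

4

Risk in treated group = 71/746 = 0.09517; risk in control = 104/283 = 0.36749.
Absolute risk reduction = 0.36749 − 0.09517 = 0.27232
NNT = 1 / ARR = 1 / 0.27232 = 3.672 → round up → 4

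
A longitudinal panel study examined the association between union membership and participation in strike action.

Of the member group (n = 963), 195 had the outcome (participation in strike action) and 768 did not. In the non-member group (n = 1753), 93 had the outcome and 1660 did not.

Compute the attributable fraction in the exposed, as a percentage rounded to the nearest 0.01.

73.80

From the description: a = 195, b = 768, c = 93, d = 1660.
Risk in exposed = 195/963 = 0.20249; risk in unexposed = 93/1753 = 0.05305.
RR = 0.20249/0.05305 = 3.81687
AR% = (RR − 1)/RR × 100 = (3.81687 − 1)/3.81687 × 100 = 73.8005%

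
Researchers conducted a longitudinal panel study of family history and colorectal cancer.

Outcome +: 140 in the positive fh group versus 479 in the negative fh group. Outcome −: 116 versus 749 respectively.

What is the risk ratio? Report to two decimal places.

1.40

From the description: a = 140, b = 116, c = 479, d = 749.
Risk in exposed = 140/256 = 0.54688; risk in unexposed = 479/1228 = 0.39007.
RR = 0.54688 / 0.39007 = 1.40201
The risk among the exposed is 1.40 times that among the unexposed.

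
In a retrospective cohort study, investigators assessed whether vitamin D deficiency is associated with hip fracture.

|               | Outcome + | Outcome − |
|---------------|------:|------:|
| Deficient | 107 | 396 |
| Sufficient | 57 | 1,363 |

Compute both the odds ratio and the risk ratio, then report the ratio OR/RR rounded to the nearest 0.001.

Cells: a = 107, b = 396, c = 57, d = 1363.
OR = (107·1363)/(396·57) = 145841/22572 = 6.46115
Risk in exposed = 107/503 = 0.21272; risk in unexposed = 57/1420 = 0.04014; RR = 5.29943
OR/RR = 6.46115 / 5.29943 = 1.21922
The outcome is not rare, so the OR lies further from 1 than the RR.

1.219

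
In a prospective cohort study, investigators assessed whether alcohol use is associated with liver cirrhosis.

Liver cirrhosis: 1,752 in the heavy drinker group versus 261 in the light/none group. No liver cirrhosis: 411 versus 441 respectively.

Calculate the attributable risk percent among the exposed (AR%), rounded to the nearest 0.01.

From the description: a = 1752, b = 411, c = 261, d = 441.
Risk in exposed = 1752/2163 = 0.80999; risk in unexposed = 261/702 = 0.37179.
RR = 0.80999/0.37179 = 2.17858
AR% = (RR − 1)/RR × 100 = (2.17858 − 1)/2.17858 × 100 = 54.0986%

54.10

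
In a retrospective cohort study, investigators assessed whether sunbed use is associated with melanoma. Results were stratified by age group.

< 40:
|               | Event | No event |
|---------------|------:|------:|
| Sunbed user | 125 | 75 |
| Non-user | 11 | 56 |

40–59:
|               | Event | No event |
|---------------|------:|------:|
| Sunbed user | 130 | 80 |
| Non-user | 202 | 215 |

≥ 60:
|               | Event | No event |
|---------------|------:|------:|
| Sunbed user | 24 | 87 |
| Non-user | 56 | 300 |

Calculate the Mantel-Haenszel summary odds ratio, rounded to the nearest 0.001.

2.194

OR_MH = Σ(aᵢdᵢ/nᵢ) / Σ(bᵢcᵢ/nᵢ), where nᵢ is the stratum total.
Stratum 1 (< 40): n = 267; a·d/n = 125·56/267 = 26.2172; b·c/n = 75·11/267 = 3.0899
Stratum 2 (40–59): n = 627; a·d/n = 130·215/627 = 44.5774; b·c/n = 80·202/627 = 25.7735
Stratum 3 (≥ 60): n = 467; a·d/n = 24·300/467 = 15.4176; b·c/n = 87·56/467 = 10.4325
OR_MH = (26.2172 + 44.5774 + 15.4176) / (3.0899 + 25.7735 + 10.4325) = 86.2121 / 39.2960 = 2.19392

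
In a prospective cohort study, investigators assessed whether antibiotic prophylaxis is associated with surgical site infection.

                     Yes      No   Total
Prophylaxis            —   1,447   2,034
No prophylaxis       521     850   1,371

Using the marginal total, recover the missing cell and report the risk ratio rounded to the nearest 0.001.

0.759

The missing cell is in the exposed row: 2034 − 1447 = 587.
So a = 587, b = 1447, c = 521, d = 850.
RR = [a/(a+b)] / [c/(c+d)] = (587/2034) / (521/1371) = 0.28859/0.38001 = 0.75943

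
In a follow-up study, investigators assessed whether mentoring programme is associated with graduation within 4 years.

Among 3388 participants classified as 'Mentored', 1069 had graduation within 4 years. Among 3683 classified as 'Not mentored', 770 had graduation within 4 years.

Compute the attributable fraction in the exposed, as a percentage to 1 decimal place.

33.7

From the description: a = 1069, b = 2319, c = 770, d = 2913.
Risk in exposed = 1069/3388 = 0.31553; risk in unexposed = 770/3683 = 0.20907.
RR = 0.31553/0.20907 = 1.50919
AR% = (RR − 1)/RR × 100 = (1.50919 − 1)/1.50919 × 100 = 33.7395%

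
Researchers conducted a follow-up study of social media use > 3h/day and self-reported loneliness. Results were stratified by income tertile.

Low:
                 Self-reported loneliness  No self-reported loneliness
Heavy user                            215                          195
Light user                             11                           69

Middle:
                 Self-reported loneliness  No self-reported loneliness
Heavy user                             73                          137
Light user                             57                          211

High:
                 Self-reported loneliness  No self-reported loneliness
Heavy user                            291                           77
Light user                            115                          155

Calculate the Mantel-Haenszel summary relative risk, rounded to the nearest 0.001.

RR_MH = Σ(aᵢ·n₀ᵢ/nᵢ) / Σ(cᵢ·n₁ᵢ/nᵢ), with n₁ᵢ = aᵢ+bᵢ (exposed), n₀ᵢ = cᵢ+dᵢ (unexposed), nᵢ = n₁ᵢ+n₀ᵢ.
Stratum 1 (Low): n₁ = 410, n₀ = 80, n = 490; a·n₀/n = 215·80/490 = 35.1020; c·n₁/n = 11·410/490 = 9.2041
Stratum 2 (Middle): n₁ = 210, n₀ = 268, n = 478; a·n₀/n = 73·268/478 = 40.9289; c·n₁/n = 57·210/478 = 25.0418
Stratum 3 (High): n₁ = 368, n₀ = 270, n = 638; a·n₀/n = 291·270/638 = 123.1505; c·n₁/n = 115·368/638 = 66.3323
RR_MH = (35.1020 + 40.9289 + 123.1505) / (9.2041 + 25.0418 + 66.3323) = 199.1814 / 100.5782 = 1.98036

1.980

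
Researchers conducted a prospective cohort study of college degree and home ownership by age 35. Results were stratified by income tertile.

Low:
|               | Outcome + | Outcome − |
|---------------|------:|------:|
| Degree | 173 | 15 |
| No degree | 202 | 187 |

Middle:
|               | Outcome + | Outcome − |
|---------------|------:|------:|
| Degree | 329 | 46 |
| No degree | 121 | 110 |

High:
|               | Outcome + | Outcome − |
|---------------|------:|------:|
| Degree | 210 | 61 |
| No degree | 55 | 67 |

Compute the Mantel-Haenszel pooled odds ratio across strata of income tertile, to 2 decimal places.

OR_MH = Σ(aᵢdᵢ/nᵢ) / Σ(bᵢcᵢ/nᵢ), where nᵢ is the stratum total.
Stratum 1 (Low): n = 577; a·d/n = 173·187/577 = 56.0676; b·c/n = 15·202/577 = 5.2513
Stratum 2 (Middle): n = 606; a·d/n = 329·110/606 = 59.7195; b·c/n = 46·121/606 = 9.1848
Stratum 3 (High): n = 393; a·d/n = 210·67/393 = 35.8015; b·c/n = 61·55/393 = 8.5369
OR_MH = (56.0676 + 59.7195 + 35.8015) / (5.2513 + 9.1848 + 8.5369) = 151.5886 / 22.9730 = 6.59855

6.60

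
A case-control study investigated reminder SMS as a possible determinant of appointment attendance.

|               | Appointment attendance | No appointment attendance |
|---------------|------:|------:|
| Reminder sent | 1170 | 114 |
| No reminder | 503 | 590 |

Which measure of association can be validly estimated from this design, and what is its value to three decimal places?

Cells: a = 1170, b = 114, c = 503, d = 590.
This is a case-control study: participants were sampled on outcome status, so risks in the source population cannot be estimated directly — relative risk is not valid here. The odds ratio is the appropriate measure.
OR = (a·d)/(b·c) = (1170 × 590) / (114 × 503) = 690300 / 57342 = 12.03830

12.038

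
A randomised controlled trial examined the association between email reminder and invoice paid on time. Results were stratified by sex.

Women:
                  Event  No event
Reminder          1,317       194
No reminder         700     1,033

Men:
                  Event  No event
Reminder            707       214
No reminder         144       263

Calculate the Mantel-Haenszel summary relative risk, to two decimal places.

2.16

RR_MH = Σ(aᵢ·n₀ᵢ/nᵢ) / Σ(cᵢ·n₁ᵢ/nᵢ), with n₁ᵢ = aᵢ+bᵢ (exposed), n₀ᵢ = cᵢ+dᵢ (unexposed), nᵢ = n₁ᵢ+n₀ᵢ.
Stratum 1 (Women): n₁ = 1511, n₀ = 1733, n = 3244; a·n₀/n = 1317·1733/3244 = 703.5638; c·n₁/n = 700·1511/3244 = 326.0481
Stratum 2 (Men): n₁ = 921, n₀ = 407, n = 1328; a·n₀/n = 707·407/1328 = 216.6785; c·n₁/n = 144·921/1328 = 99.8675
RR_MH = (703.5638 + 216.6785) / (326.0481 + 99.8675) = 920.2423 / 425.9156 = 2.16062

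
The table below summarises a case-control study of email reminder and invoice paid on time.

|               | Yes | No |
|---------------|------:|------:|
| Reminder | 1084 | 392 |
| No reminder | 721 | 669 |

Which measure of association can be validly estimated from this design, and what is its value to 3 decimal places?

Cells: a = 1084, b = 392, c = 721, d = 669.
This is a case-control study: participants were sampled on outcome status, so risks in the source population cannot be estimated directly — relative risk is not valid here. The odds ratio is the appropriate measure.
OR = (a·d)/(b·c) = (1084 × 669) / (392 × 721) = 725196 / 282632 = 2.56587

2.566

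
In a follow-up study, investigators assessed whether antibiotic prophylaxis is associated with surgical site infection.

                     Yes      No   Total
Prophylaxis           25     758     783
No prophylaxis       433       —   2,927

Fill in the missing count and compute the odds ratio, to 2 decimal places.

0.19

The missing cell is in the unexposed row: 2927 − 433 = 2494.
So a = 25, b = 758, c = 433, d = 2494.
OR = (a·d)/(b·c) = (25 × 2494) / (758 × 433) = 62350 / 328214 = 0.18997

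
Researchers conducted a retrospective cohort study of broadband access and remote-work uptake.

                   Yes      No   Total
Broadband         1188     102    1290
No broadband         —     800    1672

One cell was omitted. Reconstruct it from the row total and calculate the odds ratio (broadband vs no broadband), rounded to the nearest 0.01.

10.69

The missing cell is in the unexposed row: 1672 − 800 = 872.
So a = 1188, b = 102, c = 872, d = 800.
OR = (a·d)/(b·c) = (1188 × 800) / (102 × 872) = 950400 / 88944 = 10.68538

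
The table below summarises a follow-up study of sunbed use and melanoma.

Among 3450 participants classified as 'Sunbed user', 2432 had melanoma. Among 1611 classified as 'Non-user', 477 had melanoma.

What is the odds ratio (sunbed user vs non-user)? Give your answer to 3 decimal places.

5.680

From the description: a = 2432, b = 1018, c = 477, d = 1134.
OR = (a·d)/(b·c) = (2432 × 1134) / (1018 × 477) = 2757888 / 485586 = 5.67950
The odds of melanoma are about 5.68 times as high in the sunbed user group.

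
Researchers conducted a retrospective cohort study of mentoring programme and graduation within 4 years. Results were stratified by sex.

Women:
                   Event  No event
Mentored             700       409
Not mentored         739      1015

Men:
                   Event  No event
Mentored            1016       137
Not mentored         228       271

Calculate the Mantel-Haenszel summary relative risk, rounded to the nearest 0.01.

RR_MH = Σ(aᵢ·n₀ᵢ/nᵢ) / Σ(cᵢ·n₁ᵢ/nᵢ), with n₁ᵢ = aᵢ+bᵢ (exposed), n₀ᵢ = cᵢ+dᵢ (unexposed), nᵢ = n₁ᵢ+n₀ᵢ.
Stratum 1 (Women): n₁ = 1109, n₀ = 1754, n = 2863; a·n₀/n = 700·1754/2863 = 428.8509; c·n₁/n = 739·1109/2863 = 286.2560
Stratum 2 (Men): n₁ = 1153, n₀ = 499, n = 1652; a·n₀/n = 1016·499/1652 = 306.8910; c·n₁/n = 228·1153/1652 = 159.1308
RR_MH = (428.8509 + 306.8910) / (286.2560 + 159.1308) = 735.7419 / 445.3868 = 1.65192

1.65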